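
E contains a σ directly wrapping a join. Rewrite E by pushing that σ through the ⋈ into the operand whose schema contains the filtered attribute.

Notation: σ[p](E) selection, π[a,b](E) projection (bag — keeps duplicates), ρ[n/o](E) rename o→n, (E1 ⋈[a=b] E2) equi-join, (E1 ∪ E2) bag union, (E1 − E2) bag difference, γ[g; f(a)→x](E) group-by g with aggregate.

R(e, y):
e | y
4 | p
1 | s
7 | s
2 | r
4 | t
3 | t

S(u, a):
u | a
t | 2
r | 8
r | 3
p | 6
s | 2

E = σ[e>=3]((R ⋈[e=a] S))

σ filters on e, owned by the left side.
E' = (σ[e>=3](R) ⋈[e=a] S)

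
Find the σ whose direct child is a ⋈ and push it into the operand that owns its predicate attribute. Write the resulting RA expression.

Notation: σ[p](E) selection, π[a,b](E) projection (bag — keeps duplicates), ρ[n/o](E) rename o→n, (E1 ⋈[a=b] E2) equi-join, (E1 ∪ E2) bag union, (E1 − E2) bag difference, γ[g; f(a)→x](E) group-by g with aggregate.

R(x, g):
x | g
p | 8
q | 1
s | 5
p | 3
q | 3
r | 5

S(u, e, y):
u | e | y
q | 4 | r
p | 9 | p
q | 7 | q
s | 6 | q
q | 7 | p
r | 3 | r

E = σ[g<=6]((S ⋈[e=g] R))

σ filters on g, owned by the right side.
E' = (S ⋈[e=g] σ[g<=6](R))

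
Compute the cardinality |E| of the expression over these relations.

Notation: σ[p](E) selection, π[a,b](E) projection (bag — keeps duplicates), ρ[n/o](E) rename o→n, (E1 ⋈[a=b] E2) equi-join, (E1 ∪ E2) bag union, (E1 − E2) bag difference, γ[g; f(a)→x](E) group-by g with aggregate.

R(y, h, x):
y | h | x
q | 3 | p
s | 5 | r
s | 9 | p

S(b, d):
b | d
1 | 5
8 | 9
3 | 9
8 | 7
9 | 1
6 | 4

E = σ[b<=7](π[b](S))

Row counts bottom-up:
  S → 6
  π[b](S) → 6
  σ[b<=7](π[b](S)) → 3

|E| = 3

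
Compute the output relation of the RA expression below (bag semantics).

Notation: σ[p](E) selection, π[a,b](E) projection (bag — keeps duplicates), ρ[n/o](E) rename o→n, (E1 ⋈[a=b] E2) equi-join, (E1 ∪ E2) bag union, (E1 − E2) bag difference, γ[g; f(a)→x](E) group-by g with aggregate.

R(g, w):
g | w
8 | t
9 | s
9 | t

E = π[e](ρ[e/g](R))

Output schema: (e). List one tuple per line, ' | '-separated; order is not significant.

Stepwise |·|:
  R → 3
  ρ[e/g](R) → 3
  π[e](ρ[e/g](R)) → 3

== RESULT ==
e
8
9
9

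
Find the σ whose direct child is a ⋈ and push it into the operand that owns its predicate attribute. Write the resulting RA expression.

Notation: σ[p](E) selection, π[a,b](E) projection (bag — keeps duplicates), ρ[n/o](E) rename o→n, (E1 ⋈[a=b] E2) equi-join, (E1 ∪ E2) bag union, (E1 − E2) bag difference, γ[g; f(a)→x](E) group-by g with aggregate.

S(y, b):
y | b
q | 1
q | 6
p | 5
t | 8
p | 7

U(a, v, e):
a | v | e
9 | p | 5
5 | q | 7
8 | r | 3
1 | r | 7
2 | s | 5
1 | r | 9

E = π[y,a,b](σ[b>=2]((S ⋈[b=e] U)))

σ filters on b, owned by the left side.
E' = π[y,a,b]((σ[b>=2](S) ⋈[b=e] U))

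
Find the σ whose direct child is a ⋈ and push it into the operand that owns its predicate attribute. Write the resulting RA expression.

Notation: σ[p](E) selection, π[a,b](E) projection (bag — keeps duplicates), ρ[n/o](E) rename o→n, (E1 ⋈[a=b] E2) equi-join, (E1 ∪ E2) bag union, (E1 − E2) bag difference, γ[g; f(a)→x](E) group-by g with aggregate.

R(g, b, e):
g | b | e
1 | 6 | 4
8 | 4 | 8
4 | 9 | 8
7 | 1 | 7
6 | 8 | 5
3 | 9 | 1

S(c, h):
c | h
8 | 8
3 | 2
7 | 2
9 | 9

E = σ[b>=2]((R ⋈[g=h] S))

σ filters on b, owned by the left side.
E' = (σ[b>=2](R) ⋈[g=h] S)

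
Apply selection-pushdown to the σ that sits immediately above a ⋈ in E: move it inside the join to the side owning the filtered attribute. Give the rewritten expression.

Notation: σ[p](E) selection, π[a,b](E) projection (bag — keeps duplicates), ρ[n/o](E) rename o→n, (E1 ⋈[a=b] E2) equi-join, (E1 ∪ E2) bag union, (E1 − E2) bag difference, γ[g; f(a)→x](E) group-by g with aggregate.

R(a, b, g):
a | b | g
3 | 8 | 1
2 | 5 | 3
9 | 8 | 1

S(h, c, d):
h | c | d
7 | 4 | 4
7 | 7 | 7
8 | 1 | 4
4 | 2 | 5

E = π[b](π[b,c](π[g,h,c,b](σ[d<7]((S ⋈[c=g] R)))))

σ filters on d, owned by the left side.
E' = π[b](π[b,c](π[g,h,c,b]((σ[d<7](S) ⋈[c=g] R))))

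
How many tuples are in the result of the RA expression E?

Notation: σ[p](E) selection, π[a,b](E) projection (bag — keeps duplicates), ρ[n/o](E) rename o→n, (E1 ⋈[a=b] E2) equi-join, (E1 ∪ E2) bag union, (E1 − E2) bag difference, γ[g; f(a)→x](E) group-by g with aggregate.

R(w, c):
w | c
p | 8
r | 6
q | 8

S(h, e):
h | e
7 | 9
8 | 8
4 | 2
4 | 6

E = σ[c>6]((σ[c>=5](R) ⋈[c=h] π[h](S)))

Subexpression sizes:
  R → 3
  σ[c>=5](R) → 3
  S → 4
  π[h](S) → 4
  (σ[c>=5](R) ⋈[c=h] π[h](S)) → 2
  σ[c>6]((σ[c>=5](R) ⋈[c=h] π[h](S))) → 2

|E| = 2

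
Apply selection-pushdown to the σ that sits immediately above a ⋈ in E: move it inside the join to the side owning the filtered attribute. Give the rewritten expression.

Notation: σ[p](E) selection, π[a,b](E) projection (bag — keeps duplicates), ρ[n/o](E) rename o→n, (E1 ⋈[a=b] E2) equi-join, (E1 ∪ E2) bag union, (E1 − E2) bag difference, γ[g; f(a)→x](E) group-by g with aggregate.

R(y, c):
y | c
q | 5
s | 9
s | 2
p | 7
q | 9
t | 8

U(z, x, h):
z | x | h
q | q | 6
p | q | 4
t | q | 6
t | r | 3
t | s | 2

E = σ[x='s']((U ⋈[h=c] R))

σ filters on x, owned by the left side.
E' = (σ[x='s'](U) ⋈[h=c] R)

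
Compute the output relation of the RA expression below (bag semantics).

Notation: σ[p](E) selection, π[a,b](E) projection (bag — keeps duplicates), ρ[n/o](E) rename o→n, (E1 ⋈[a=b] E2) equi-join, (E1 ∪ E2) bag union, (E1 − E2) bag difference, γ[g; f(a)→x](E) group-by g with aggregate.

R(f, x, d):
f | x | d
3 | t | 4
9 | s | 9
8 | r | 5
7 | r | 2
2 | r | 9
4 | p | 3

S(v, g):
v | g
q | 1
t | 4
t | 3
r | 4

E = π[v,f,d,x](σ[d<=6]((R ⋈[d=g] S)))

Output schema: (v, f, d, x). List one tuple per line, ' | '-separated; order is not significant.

Row counts bottom-up:
  R → 6
  S → 4
  (R ⋈[d=g] S) → 3
  σ[d<=6]((R ⋈[d=g] S)) → 3
  π[v,f,d,x](σ[d<=6]((R ⋈[d=g] S))) → 3

== RESULT ==
v | f | d | x
r | 3 | 4 | t
t | 3 | 4 | t
t | 4 | 3 | p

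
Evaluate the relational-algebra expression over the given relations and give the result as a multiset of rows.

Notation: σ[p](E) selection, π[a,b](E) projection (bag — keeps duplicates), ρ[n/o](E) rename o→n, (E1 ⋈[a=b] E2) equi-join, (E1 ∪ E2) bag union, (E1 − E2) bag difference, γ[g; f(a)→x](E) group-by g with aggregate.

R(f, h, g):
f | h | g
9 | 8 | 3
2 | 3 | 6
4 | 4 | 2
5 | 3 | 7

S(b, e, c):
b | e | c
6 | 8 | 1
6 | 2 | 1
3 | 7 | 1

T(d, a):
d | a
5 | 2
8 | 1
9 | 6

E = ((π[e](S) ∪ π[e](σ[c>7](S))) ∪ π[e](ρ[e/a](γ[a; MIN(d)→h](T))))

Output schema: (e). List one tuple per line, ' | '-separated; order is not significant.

Subexpression sizes:
  S → 3
  π[e](S) → 3
  S → 3
  σ[c>7](S) → 0
  π[e](σ[c>7](S)) → 0
  (π[e](S) ∪ π[e](σ[c>7](S))) → 3
  T → 3
  γ[a; MIN(d)→h](T) → 3
  ρ[e/a](γ[a; MIN(d)→h](T)) → 3
  π[e](ρ[e/a](γ[a; MIN(d)→h](T))) → 3
  ((π[e](S) ∪ π[e](σ[c>7](S))) ∪ π[e](ρ[e/a](γ[a; MIN(d)→h](T)))) → 6

== RESULT ==
e
1
2
2
6
7
8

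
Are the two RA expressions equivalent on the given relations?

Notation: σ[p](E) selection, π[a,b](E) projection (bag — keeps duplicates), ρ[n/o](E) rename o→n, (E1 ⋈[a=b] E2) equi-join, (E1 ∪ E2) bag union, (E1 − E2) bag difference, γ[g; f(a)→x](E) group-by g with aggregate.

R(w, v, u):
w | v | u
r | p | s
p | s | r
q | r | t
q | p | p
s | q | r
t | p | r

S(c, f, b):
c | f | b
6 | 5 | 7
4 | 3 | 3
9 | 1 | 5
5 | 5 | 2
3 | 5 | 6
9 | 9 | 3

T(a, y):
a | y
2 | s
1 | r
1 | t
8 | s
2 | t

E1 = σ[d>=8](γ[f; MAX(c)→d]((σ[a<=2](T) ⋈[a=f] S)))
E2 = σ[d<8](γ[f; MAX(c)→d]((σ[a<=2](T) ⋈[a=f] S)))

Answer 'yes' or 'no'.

E1 subexpression sizes:
  T → 5
  σ[a<=2](T) → 4
  S → 6
  (σ[a<=2](T) ⋈[a=f] S) → 2
  γ[f; MAX(c)→d]((σ[a<=2](T) ⋈[a=f] S)) → 1
  σ[d>=8](γ[f; MAX(c)→d]((σ[a<=2](T) ⋈[a=f] S))) → 1
E2 subexpression sizes:
  T → 5
  σ[a<=2](T) → 4
  S → 6
  (σ[a<=2](T) ⋈[a=f] S) → 2
  γ[f; MAX(c)→d]((σ[a<=2](T) ⋈[a=f] S)) → 1
  σ[d<8](γ[f; MAX(c)→d]((σ[a<=2](T) ⋈[a=f] S))) → 0

E1 result:
f | d
1 | 9
E2 result:
f | d
(0 rows)
Witness: (1, 9) appears 1× in E1 but 0× in E2.

no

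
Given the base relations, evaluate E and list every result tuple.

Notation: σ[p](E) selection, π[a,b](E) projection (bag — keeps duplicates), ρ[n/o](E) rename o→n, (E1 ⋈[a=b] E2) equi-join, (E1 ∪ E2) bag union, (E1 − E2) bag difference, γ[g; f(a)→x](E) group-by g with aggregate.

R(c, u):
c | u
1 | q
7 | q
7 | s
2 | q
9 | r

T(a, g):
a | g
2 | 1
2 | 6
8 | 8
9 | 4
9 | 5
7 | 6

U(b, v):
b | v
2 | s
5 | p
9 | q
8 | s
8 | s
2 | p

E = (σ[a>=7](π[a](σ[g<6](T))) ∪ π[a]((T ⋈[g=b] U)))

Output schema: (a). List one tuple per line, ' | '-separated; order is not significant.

Stepwise |·|:
  T → 6
  σ[g<6](T) → 3
  π[a](σ[g<6](T)) → 3
  σ[a>=7](π[a](σ[g<6](T))) → 2
  T → 6
  U → 6
  (T ⋈[g=b] U) → 3
  π[a]((T ⋈[g=b] U)) → 3
  (σ[a>=7](π[a](σ[g<6](T))) ∪ π[a]((T ⋈[g=b] U))) → 5

== RESULT ==
a
8
8
9
9
9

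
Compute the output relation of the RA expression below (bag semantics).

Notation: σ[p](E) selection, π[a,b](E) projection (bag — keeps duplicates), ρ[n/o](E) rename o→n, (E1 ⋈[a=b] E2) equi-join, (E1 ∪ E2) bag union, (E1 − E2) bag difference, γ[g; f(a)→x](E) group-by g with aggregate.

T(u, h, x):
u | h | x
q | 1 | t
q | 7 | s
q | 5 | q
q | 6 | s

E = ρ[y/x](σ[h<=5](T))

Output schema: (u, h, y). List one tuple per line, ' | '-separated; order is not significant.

Row counts bottom-up:
  T → 4
  σ[h<=5](T) → 2
  ρ[y/x](σ[h<=5](T)) → 2

== RESULT ==
u | h | y
q | 1 | t
q | 5 | q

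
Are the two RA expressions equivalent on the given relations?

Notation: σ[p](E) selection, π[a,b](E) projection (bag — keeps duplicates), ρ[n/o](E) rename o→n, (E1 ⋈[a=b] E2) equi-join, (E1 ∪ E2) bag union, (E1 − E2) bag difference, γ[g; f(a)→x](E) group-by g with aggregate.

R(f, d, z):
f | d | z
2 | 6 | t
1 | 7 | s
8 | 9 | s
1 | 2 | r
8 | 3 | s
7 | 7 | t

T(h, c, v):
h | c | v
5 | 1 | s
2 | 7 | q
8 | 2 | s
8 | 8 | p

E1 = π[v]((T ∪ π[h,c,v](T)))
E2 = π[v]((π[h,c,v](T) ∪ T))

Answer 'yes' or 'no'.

E1 stepwise |·|:
  T → 4
  T → 4
  π[h,c,v](T) → 4
  (T ∪ π[h,c,v](T)) → 8
  π[v]((T ∪ π[h,c,v](T))) → 8
E2 stepwise |·|:
  T → 4
  π[h,c,v](T) → 4
  T → 4
  (π[h,c,v](T) ∪ T) → 8
  π[v]((π[h,c,v](T) ∪ T)) → 8

E1 and E2 produce the same multiset:
v
p
p
q
q
s
s
s
s

yes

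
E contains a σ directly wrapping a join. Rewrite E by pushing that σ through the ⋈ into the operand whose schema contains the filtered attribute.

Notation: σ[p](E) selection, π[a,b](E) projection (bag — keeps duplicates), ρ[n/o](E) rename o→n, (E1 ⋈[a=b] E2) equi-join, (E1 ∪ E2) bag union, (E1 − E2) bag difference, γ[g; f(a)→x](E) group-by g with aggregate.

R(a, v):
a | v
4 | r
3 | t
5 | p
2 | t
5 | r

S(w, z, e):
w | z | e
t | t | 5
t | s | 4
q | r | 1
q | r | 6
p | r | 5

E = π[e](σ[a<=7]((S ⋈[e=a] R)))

σ filters on a, owned by the right side.
E' = π[e]((S ⋈[e=a] σ[a<=7](R)))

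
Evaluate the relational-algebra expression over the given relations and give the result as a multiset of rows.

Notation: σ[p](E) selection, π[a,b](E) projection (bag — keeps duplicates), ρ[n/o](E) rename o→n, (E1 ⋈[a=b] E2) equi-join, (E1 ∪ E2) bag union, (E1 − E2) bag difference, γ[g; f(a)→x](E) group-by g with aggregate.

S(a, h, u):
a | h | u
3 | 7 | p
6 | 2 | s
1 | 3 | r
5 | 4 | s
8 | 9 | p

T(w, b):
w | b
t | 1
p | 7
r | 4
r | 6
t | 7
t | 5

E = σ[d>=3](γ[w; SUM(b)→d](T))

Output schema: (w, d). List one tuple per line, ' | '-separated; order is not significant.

Per-node cardinality:
  T → 6
  γ[w; SUM(b)→d](T) → 3
  σ[d>=3](γ[w; SUM(b)→d](T)) → 3

== RESULT ==
w | d
p | 7
r | 10
t | 13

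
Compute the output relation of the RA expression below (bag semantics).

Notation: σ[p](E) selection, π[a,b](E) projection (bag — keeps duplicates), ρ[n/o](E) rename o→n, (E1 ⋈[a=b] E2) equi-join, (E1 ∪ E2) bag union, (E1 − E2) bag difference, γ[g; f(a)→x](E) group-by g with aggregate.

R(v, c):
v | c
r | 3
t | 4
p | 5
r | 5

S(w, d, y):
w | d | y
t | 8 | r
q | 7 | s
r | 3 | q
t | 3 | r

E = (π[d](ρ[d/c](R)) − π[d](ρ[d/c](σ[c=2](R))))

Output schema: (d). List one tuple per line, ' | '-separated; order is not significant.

Subexpression sizes:
  R → 4
  ρ[d/c](R) → 4
  π[d](ρ[d/c](R)) → 4
  R → 4
  σ[c=2](R) → 0
  ρ[d/c](σ[c=2](R)) → 0
  π[d](ρ[d/c](σ[c=2](R))) → 0
  (π[d](ρ[d/c](R)) − π[d](ρ[d/c](σ[c=2](R)))) → 4

== RESULT ==
d
3
4
5
5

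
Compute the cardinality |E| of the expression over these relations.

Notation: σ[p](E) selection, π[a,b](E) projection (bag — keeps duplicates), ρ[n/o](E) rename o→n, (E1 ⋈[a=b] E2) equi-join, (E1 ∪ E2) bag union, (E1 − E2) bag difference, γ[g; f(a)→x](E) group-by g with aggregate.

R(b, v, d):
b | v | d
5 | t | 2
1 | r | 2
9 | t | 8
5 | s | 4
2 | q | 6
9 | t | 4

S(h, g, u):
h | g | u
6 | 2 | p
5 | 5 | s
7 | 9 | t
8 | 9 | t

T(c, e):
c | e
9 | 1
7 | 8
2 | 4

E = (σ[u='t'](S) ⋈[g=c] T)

Per-node cardinality:
  S → 4
  σ[u='t'](S) → 2
  T → 3
  (σ[u='t'](S) ⋈[g=c] T) → 2

|E| = 2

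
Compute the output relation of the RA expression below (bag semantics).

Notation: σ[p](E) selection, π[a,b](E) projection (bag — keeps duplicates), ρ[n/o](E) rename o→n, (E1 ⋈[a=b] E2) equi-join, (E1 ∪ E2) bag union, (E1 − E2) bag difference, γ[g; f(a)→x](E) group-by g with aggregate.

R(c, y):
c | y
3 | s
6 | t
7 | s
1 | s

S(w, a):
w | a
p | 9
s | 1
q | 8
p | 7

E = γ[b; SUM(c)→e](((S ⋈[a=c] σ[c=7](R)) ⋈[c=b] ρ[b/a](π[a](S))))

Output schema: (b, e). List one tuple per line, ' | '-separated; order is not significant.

Subexpression sizes:
  S → 4
  R → 4
  σ[c=7](R) → 1
  (S ⋈[a=c] σ[c=7](R)) → 1
  S → 4
  π[a](S) → 4
  ρ[b/a](π[a](S)) → 4
  ((S ⋈[a=c] σ[c=7](R)) ⋈[c=b] ρ[b/a](π[a](S))) → 1
  γ[b; SUM(c)→e](((S ⋈[a=c] σ[c=7](R)) ⋈[c=b] ρ[b/a](π[a](S)))) → 1

== RESULT ==
b | e
7 | 7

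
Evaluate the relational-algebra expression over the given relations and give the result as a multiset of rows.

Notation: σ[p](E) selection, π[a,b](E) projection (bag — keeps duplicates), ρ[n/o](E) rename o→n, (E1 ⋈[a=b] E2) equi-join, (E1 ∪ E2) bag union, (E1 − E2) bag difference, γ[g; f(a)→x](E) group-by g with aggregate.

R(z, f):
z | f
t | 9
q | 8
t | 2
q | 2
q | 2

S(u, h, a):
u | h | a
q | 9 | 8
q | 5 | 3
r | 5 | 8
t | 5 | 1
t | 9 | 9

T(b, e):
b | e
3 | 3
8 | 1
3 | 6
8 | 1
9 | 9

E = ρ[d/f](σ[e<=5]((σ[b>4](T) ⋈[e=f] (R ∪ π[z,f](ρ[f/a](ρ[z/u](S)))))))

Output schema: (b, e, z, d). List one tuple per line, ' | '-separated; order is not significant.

Stepwise |·|:
  T → 5
  σ[b>4](T) → 3
  R → 5
  S → 5
  ρ[z/u](S) → 5
  ρ[f/a](ρ[z/u](S)) → 5
  π[z,f](ρ[f/a](ρ[z/u](S))) → 5
  (R ∪ π[z,f](ρ[f/a](ρ[z/u](S)))) → 10
  (σ[b>4](T) ⋈[e=f] (R ∪ π[z,f](ρ[f/a](ρ[z/u](S))))) → 4
  σ[e<=5]((σ[b>4](T) ⋈[e=f] (R ∪ π[z,f](ρ[f/a](ρ[z/u](S)))))) → 2
  ρ[d/f](σ[e<=5]((σ[b>4](T) ⋈[e=f] (R ∪ π[z,f](ρ[f/a](ρ[z/u](S))))))) → 2

== RESULT ==
b | e | z | d
8 | 1 | t | 1
8 | 1 | t | 1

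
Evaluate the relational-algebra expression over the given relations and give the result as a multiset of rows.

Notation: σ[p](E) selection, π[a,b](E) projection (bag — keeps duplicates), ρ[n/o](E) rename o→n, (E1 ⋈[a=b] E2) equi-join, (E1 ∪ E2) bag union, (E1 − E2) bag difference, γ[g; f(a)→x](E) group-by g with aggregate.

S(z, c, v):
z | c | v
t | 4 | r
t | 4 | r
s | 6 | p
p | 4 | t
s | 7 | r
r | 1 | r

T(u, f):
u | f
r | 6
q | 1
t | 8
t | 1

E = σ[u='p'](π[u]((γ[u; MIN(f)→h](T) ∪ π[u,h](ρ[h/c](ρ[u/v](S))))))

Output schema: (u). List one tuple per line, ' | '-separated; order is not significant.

Stepwise |·|:
  T → 4
  γ[u; MIN(f)→h](T) → 3
  S → 6
  ρ[u/v](S) → 6
  ρ[h/c](ρ[u/v](S)) → 6
  π[u,h](ρ[h/c](ρ[u/v](S))) → 6
  (γ[u; MIN(f)→h](T) ∪ π[u,h](ρ[h/c](ρ[u/v](S)))) → 9
  π[u]((γ[u; MIN(f)→h](T) ∪ π[u,h](ρ[h/c](ρ[u/v](S))))) → 9
  σ[u='p'](π[u]((γ[u; MIN(f)→h](T) ∪ π[u,h](ρ[h/c](ρ[u/v](S)))))) → 1

== RESULT ==
u
p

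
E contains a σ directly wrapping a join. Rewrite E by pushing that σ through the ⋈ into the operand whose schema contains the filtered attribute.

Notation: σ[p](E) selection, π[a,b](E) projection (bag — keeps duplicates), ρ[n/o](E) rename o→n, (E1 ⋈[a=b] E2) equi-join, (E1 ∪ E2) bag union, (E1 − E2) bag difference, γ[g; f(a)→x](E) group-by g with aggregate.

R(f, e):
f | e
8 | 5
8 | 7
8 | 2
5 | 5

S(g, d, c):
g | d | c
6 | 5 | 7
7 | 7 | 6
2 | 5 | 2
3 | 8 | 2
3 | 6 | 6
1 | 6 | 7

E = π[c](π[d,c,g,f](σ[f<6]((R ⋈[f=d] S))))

σ filters on f, owned by the left side.
E' = π[c](π[d,c,g,f]((σ[f<6](R) ⋈[f=d] S)))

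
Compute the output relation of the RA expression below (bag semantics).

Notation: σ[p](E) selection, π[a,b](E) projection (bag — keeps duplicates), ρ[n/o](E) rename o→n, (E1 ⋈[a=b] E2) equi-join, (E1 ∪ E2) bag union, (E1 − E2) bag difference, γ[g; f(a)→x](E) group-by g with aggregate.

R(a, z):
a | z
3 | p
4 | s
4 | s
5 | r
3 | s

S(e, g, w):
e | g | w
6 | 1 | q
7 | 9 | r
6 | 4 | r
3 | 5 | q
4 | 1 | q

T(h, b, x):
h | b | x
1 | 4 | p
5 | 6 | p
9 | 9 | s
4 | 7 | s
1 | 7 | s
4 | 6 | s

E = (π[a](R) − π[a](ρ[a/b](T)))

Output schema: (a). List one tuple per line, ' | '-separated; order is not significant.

Subexpression sizes:
  R → 5
  π[a](R) → 5
  T → 6
  ρ[a/b](T) → 6
  π[a](ρ[a/b](T)) → 6
  (π[a](R) − π[a](ρ[a/b](T))) → 4

== RESULT ==
a
3
3
4
5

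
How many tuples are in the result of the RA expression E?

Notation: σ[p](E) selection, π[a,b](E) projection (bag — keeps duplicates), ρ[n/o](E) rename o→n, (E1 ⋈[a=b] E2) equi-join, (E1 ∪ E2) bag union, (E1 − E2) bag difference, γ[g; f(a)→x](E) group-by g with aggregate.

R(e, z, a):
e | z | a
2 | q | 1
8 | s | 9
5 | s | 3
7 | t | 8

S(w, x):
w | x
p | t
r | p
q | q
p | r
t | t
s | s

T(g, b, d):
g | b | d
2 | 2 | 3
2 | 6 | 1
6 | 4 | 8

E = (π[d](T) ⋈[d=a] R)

Stepwise |·|:
  T → 3
  π[d](T) → 3
  R → 4
  (π[d](T) ⋈[d=a] R) → 3

|E| = 3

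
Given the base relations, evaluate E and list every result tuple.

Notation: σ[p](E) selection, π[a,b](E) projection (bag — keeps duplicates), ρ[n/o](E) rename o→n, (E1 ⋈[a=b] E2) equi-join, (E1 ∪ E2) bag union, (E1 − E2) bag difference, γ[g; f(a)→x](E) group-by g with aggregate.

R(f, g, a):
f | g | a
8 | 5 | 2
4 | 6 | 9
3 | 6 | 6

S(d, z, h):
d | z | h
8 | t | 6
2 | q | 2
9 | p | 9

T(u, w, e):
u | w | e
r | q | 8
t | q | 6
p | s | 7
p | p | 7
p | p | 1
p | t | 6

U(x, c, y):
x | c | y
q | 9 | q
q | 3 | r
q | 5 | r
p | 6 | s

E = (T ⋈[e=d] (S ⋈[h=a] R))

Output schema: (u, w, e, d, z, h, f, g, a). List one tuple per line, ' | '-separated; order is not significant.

Subexpression sizes:
  T → 6
  S → 3
  R → 3
  (S ⋈[h=a] R) → 3
  (T ⋈[e=d] (S ⋈[h=a] R)) → 1

== RESULT ==
u | w | e | d | z | h | f | g | a
r | q | 8 | 8 | t | 6 | 3 | 6 | 6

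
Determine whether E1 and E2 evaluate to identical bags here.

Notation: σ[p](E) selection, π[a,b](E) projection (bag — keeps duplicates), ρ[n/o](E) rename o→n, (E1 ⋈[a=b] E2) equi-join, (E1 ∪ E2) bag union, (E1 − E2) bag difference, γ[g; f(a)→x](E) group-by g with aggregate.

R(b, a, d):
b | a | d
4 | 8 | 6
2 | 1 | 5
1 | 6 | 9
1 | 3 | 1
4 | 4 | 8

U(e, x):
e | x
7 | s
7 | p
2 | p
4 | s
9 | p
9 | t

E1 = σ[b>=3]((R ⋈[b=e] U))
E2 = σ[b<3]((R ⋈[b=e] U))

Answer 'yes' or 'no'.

E1 row counts bottom-up:
  R → 5
  U → 6
  (R ⋈[b=e] U) → 3
  σ[b>=3]((R ⋈[b=e] U)) → 2
E2 row counts bottom-up:
  R → 5
  U → 6
  (R ⋈[b=e] U) → 3
  σ[b<3]((R ⋈[b=e] U)) → 1

E1 result:
b | a | d | e | x
4 | 4 | 8 | 4 | s
4 | 8 | 6 | 4 | s
E2 result:
b | a | d | e | x
2 | 1 | 5 | 2 | p
Witness: (4, 4, 8, 4, 's') appears 1× in E1 but 0× in E2.

no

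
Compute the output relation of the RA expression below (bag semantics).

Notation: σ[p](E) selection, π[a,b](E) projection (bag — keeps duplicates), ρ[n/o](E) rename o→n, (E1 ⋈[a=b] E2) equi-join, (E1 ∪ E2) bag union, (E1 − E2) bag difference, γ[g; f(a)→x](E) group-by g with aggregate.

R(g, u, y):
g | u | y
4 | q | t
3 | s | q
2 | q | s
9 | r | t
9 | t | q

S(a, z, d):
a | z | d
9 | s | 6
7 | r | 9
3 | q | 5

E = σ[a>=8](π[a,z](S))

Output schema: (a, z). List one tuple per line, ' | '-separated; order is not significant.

Subexpression sizes:
  S → 3
  π[a,z](S) → 3
  σ[a>=8](π[a,z](S)) → 1

== RESULT ==
a | z
9 | s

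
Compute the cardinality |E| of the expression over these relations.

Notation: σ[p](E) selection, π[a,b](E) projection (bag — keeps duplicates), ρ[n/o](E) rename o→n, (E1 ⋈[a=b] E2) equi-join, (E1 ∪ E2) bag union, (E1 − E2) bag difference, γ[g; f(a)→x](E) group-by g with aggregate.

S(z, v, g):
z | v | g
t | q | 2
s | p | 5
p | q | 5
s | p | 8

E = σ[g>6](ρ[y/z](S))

Stepwise |·|:
  S → 4
  ρ[y/z](S) → 4
  σ[g>6](ρ[y/z](S)) → 1

|E| = 1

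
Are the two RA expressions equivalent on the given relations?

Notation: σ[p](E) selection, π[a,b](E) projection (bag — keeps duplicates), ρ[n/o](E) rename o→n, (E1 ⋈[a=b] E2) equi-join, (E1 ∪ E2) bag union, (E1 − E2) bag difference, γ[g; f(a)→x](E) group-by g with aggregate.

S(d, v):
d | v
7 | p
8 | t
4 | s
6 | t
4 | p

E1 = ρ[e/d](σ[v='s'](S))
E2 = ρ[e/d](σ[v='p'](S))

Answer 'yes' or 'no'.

E1 subexpression sizes:
  S → 5
  σ[v='s'](S) → 1
  ρ[e/d](σ[v='s'](S)) → 1
E2 subexpression sizes:
  S → 5
  σ[v='p'](S) → 2
  ρ[e/d](σ[v='p'](S)) → 2

E1 result:
e | v
4 | s
E2 result:
e | v
4 | p
7 | p
Witness: (4, 's') appears 1× in E1 but 0× in E2.

no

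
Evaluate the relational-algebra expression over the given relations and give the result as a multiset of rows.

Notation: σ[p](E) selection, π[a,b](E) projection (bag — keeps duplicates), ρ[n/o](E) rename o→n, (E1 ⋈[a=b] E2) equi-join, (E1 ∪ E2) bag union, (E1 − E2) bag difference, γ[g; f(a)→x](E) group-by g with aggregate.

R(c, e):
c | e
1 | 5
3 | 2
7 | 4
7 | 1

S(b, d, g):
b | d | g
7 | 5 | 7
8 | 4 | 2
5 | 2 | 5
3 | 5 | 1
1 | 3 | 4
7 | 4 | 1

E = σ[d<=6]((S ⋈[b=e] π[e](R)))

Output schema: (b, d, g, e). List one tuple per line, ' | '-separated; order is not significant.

Row counts bottom-up:
  S → 6
  R → 4
  π[e](R) → 4
  (S ⋈[b=e] π[e](R)) → 2
  σ[d<=6]((S ⋈[b=e] π[e](R))) → 2

== RESULT ==
b | d | g | e
1 | 3 | 4 | 1
5 | 2 | 5 | 5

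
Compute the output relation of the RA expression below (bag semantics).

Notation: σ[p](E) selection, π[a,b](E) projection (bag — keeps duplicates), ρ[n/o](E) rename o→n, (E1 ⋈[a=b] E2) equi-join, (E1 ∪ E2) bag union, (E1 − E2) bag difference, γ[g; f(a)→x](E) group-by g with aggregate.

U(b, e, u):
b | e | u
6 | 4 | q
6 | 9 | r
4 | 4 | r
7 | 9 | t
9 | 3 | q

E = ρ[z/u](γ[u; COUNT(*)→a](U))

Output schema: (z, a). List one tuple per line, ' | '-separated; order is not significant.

Subexpression sizes:
  U → 5
  γ[u; COUNT(*)→a](U) → 3
  ρ[z/u](γ[u; COUNT(*)→a](U)) → 3

== RESULT ==
z | a
q | 2
r | 2
t | 1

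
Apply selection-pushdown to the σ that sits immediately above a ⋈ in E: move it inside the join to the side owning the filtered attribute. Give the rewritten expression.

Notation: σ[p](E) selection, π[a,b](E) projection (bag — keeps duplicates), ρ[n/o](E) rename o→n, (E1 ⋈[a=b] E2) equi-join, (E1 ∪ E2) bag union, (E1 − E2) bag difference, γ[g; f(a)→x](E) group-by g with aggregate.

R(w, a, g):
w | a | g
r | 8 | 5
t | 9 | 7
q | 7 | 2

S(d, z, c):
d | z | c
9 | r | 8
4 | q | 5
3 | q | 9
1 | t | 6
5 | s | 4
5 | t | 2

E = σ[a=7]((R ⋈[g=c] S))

σ filters on a, owned by the left side.
E' = (σ[a=7](R) ⋈[g=c] S)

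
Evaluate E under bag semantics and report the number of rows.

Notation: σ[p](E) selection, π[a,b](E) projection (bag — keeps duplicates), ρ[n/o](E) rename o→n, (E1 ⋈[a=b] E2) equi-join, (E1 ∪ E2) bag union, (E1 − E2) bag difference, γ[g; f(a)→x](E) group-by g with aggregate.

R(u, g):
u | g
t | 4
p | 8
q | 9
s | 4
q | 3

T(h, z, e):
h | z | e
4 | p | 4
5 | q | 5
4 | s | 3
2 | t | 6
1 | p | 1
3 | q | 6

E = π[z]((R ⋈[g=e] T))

Per-node cardinality:
  R → 5
  T → 6
  (R ⋈[g=e] T) → 3
  π[z]((R ⋈[g=e] T)) → 3

|E| = 3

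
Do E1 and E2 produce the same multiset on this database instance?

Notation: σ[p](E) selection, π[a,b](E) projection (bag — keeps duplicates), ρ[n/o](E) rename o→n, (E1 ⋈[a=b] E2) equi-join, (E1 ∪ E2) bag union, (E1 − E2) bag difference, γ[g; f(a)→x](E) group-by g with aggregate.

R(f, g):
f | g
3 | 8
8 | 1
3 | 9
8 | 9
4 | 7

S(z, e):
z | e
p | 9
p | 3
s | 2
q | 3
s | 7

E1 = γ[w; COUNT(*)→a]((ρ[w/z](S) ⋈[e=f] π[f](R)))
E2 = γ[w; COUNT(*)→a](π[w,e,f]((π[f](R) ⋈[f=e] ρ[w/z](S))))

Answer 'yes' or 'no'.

E1 per-node cardinality:
  S → 5
  ρ[w/z](S) → 5
  R → 5
  π[f](R) → 5
  (ρ[w/z](S) ⋈[e=f] π[f](R)) → 4
  γ[w; COUNT(*)→a]((ρ[w/z](S) ⋈[e=f] π[f](R))) → 2
E2 per-node cardinality:
  R → 5
  π[f](R) → 5
  S → 5
  ρ[w/z](S) → 5
  (π[f](R) ⋈[f=e] ρ[w/z](S)) → 4
  π[w,e,f]((π[f](R) ⋈[f=e] ρ[w/z](S))) → 4
  γ[w; COUNT(*)→a](π[w,e,f]((π[f](R) ⋈[f=e] ρ[w/z](S)))) → 2

E1 and E2 produce the same multiset:
w | a
p | 2
q | 2

yes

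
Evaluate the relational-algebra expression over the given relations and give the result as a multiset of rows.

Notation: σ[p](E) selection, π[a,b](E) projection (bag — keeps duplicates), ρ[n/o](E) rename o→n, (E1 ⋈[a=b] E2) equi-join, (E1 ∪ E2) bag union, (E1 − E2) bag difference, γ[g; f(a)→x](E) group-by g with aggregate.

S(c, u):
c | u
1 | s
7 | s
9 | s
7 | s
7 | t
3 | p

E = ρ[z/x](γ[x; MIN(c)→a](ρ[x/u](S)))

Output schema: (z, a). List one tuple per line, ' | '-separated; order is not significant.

Stepwise |·|:
  S → 6
  ρ[x/u](S) → 6
  γ[x; MIN(c)→a](ρ[x/u](S)) → 3
  ρ[z/x](γ[x; MIN(c)→a](ρ[x/u](S))) → 3

== RESULT ==
z | a
p | 3
s | 1
t | 7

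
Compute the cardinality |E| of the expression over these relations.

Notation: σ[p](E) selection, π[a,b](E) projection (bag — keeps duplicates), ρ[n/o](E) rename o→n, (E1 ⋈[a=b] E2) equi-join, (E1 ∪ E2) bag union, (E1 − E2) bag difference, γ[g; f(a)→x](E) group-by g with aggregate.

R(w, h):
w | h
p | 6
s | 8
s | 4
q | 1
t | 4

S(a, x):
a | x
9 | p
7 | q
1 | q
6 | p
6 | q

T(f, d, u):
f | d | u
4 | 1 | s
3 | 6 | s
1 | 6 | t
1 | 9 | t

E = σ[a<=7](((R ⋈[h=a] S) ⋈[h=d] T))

Per-node cardinality:
  R → 5
  S → 5
  (R ⋈[h=a] S) → 3
  T → 4
  ((R ⋈[h=a] S) ⋈[h=d] T) → 5
  σ[a<=7](((R ⋈[h=a] S) ⋈[h=d] T)) → 5

|E| = 5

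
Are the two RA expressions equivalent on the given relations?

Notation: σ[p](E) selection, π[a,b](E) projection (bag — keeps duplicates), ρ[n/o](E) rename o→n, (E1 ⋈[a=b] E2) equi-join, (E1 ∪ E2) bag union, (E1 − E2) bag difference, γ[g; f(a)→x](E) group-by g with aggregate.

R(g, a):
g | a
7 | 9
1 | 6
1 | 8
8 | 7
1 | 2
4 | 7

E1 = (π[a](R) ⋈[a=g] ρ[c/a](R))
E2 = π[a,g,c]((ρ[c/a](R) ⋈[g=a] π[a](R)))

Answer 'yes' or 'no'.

E1 stepwise |·|:
  R → 6
  π[a](R) → 6
  R → 6
  ρ[c/a](R) → 6
  (π[a](R) ⋈[a=g] ρ[c/a](R)) → 3
E2 stepwise |·|:
  R → 6
  ρ[c/a](R) → 6
  R → 6
  π[a](R) → 6
  (ρ[c/a](R) ⋈[g=a] π[a](R)) → 3
  π[a,g,c]((ρ[c/a](R) ⋈[g=a] π[a](R))) → 3

E1 and E2 produce the same multiset:
a | g | c
7 | 7 | 9
7 | 7 | 9
8 | 8 | 7

yes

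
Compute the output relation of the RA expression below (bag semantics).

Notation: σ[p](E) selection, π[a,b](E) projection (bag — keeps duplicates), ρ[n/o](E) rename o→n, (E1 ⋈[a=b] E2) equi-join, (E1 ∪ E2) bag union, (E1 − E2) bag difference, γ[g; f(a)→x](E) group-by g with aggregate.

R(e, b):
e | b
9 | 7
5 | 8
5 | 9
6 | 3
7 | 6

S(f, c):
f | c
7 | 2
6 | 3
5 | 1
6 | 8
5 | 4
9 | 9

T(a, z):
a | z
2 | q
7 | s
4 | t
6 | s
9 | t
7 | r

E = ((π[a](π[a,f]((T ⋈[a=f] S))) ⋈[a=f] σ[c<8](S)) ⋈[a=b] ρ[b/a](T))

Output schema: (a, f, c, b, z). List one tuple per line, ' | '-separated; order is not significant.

Stepwise |·|:
  T → 6
  S → 6
  (T ⋈[a=f] S) → 5
  π[a,f]((T ⋈[a=f] S)) → 5
  π[a](π[a,f]((T ⋈[a=f] S))) → 5
  S → 6
  σ[c<8](S) → 4
  (π[a](π[a,f]((T ⋈[a=f] S))) ⋈[a=f] σ[c<8](S)) → 4
  T → 6
  ρ[b/a](T) → 6
  ((π[a](π[a,f]((T ⋈[a=f] S))) ⋈[a=f] σ[c<8](S)) ⋈[a=b] ρ[b/a](T)) → 6

== RESULT ==
a | f | c | b | z
6 | 6 | 3 | 6 | s
6 | 6 | 3 | 6 | s
7 | 7 | 2 | 7 | r
7 | 7 | 2 | 7 | r
7 | 7 | 2 | 7 | s
7 | 7 | 2 | 7 | s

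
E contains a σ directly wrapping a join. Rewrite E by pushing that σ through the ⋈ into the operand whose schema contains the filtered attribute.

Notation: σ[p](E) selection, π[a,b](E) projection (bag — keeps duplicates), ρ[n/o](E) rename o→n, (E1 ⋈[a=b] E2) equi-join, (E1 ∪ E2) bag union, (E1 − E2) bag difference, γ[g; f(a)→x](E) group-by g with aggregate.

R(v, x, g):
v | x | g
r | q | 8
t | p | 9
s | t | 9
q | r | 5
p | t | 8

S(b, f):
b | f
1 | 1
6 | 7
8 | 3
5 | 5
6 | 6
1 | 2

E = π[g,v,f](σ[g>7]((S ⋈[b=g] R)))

σ filters on g, owned by the right side.
E' = π[g,v,f]((S ⋈[b=g] σ[g>7](R)))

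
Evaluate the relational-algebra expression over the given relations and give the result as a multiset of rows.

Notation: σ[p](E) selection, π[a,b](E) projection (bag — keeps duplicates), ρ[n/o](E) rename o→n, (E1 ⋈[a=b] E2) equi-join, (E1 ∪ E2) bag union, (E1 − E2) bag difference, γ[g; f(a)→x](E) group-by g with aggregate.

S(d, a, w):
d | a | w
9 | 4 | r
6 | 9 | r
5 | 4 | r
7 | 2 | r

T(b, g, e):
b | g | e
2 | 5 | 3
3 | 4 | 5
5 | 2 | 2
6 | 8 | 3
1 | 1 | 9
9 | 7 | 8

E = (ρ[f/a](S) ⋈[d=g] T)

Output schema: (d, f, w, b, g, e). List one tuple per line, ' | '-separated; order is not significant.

Row counts bottom-up:
  S → 4
  ρ[f/a](S) → 4
  T → 6
  (ρ[f/a](S) ⋈[d=g] T) → 2

== RESULT ==
d | f | w | b | g | e
5 | 4 | r | 2 | 5 | 3
7 | 2 | r | 9 | 7 | 8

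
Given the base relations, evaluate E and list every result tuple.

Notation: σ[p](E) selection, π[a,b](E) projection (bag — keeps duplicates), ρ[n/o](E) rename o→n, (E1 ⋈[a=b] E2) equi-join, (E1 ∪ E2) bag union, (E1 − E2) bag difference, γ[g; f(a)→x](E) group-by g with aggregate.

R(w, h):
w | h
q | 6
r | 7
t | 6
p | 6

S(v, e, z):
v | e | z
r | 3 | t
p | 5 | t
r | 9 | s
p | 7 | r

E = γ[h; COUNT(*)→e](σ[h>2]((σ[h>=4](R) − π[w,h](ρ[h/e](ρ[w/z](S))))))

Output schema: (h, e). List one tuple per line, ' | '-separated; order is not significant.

Row counts bottom-up:
  R → 4
  σ[h>=4](R) → 4
  S → 4
  ρ[w/z](S) → 4
  ρ[h/e](ρ[w/z](S)) → 4
  π[w,h](ρ[h/e](ρ[w/z](S))) → 4
  (σ[h>=4](R) − π[w,h](ρ[h/e](ρ[w/z](S)))) → 3
  σ[h>2]((σ[h>=4](R) − π[w,h](ρ[h/e](ρ[w/z](S))))) → 3
  γ[h; COUNT(*)→e](σ[h>2]((σ[h>=4](R) − π[w,h](ρ[h/e](ρ[w/z](S)))))) → 1

== RESULT ==
h | e
6 | 3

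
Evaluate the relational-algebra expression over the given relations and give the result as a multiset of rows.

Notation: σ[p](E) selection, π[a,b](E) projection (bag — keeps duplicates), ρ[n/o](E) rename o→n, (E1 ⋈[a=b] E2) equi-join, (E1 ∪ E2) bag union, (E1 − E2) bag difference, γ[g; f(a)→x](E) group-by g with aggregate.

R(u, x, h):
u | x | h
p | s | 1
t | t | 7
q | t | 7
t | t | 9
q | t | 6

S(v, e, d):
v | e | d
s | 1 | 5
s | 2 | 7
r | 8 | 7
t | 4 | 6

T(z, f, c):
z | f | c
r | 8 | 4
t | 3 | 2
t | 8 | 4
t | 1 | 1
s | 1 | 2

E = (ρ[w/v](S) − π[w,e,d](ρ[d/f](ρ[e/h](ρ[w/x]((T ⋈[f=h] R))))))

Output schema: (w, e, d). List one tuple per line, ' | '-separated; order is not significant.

Stepwise |·|:
  S → 4
  ρ[w/v](S) → 4
  T → 5
  R → 5
  (T ⋈[f=h] R) → 2
  ρ[w/x]((T ⋈[f=h] R)) → 2
  ρ[e/h](ρ[w/x]((T ⋈[f=h] R))) → 2
  ρ[d/f](ρ[e/h](ρ[w/x]((T ⋈[f=h] R)))) → 2
  π[w,e,d](ρ[d/f](ρ[e/h](ρ[w/x]((T ⋈[f=h] R))))) → 2
  (ρ[w/v](S) − π[w,e,d](ρ[d/f](ρ[e/h](ρ[w/x]((T ⋈[f=h] R)))))) → 4

== RESULT ==
w | e | d
r | 8 | 7
s | 1 | 5
s | 2 | 7
t | 4 | 6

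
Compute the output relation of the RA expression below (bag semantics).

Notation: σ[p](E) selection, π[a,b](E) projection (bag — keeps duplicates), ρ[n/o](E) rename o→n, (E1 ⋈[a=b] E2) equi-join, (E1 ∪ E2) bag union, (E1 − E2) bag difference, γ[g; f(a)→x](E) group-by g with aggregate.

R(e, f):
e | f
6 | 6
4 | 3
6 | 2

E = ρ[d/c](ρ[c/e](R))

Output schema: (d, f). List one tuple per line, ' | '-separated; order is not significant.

Subexpression sizes:
  R → 3
  ρ[c/e](R) → 3
  ρ[d/c](ρ[c/e](R)) → 3

== RESULT ==
d | f
4 | 3
6 | 2
6 | 6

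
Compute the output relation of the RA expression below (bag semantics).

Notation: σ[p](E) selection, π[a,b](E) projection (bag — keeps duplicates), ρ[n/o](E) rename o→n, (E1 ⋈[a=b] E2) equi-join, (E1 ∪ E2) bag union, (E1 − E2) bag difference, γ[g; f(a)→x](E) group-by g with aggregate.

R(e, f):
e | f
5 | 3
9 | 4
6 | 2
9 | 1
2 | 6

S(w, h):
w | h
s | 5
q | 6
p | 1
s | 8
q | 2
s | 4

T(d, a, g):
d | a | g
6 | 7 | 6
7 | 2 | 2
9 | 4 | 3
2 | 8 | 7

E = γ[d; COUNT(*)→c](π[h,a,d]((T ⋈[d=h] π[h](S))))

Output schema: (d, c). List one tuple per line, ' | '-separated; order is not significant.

Subexpression sizes:
  T → 4
  S → 6
  π[h](S) → 6
  (T ⋈[d=h] π[h](S)) → 2
  π[h,a,d]((T ⋈[d=h] π[h](S))) → 2
  γ[d; COUNT(*)→c](π[h,a,d]((T ⋈[d=h] π[h](S)))) → 2

== RESULT ==
d | c
2 | 1
6 | 1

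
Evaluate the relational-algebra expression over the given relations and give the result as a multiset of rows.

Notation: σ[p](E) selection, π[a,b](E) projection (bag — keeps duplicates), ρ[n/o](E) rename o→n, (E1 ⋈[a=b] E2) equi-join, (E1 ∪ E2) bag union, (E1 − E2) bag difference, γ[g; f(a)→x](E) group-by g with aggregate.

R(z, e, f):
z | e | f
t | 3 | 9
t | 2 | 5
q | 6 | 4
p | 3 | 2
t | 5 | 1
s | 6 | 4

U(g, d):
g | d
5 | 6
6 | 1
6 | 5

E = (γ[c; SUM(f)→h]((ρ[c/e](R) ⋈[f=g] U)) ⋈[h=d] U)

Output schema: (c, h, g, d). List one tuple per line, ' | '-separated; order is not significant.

Subexpression sizes:
  R → 6
  ρ[c/e](R) → 6
  U → 3
  (ρ[c/e](R) ⋈[f=g] U) → 1
  γ[c; SUM(f)→h]((ρ[c/e](R) ⋈[f=g] U)) → 1
  U → 3
  (γ[c; SUM(f)→h]((ρ[c/e](R) ⋈[f=g] U)) ⋈[h=d] U) → 1

== RESULT ==
c | h | g | d
2 | 5 | 6 | 5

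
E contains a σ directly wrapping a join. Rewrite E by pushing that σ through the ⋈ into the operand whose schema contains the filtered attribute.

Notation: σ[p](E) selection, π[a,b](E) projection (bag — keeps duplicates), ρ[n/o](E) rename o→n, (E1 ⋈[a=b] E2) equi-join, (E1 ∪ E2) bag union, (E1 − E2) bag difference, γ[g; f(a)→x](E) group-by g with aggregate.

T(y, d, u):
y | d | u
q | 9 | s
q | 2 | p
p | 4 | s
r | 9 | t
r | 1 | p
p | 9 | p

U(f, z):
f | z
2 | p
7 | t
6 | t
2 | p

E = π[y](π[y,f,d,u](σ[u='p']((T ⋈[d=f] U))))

σ filters on u, owned by the left side.
E' = π[y](π[y,f,d,u]((σ[u='p'](T) ⋈[d=f] U)))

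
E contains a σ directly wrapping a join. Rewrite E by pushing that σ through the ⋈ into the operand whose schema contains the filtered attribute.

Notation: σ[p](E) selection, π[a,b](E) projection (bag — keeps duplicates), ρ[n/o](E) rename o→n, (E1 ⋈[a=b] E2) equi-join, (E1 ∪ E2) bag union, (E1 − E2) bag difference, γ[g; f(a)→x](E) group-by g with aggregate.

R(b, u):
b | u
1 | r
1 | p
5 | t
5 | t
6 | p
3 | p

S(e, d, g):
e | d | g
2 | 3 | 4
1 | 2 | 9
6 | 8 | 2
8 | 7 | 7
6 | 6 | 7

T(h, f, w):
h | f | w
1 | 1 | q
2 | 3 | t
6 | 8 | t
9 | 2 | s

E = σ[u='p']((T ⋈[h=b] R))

σ filters on u, owned by the right side.
E' = (T ⋈[h=b] σ[u='p'](R))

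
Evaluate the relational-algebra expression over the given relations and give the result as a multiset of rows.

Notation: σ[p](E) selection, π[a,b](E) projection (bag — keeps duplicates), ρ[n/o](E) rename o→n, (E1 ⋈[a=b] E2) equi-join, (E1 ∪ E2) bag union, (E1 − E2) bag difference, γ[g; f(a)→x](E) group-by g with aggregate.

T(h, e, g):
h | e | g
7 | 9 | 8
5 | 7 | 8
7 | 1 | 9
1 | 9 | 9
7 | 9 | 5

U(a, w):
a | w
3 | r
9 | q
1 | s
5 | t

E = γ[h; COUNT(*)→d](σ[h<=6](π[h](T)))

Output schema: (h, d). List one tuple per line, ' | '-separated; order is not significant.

Per-node cardinality:
  T → 5
  π[h](T) → 5
  σ[h<=6](π[h](T)) → 2
  γ[h; COUNT(*)→d](σ[h<=6](π[h](T))) → 2

== RESULT ==
h | d
1 | 1
5 | 1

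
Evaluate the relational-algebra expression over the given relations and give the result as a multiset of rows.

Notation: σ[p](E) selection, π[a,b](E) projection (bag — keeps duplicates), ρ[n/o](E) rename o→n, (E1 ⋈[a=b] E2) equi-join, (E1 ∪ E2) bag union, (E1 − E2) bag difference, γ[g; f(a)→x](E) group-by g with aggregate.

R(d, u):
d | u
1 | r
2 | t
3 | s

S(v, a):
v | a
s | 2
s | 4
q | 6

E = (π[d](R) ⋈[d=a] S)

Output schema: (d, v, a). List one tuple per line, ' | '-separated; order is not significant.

Subexpression sizes:
  R → 3
  π[d](R) → 3
  S → 3
  (π[d](R) ⋈[d=a] S) → 1

== RESULT ==
d | v | a
2 | s | 2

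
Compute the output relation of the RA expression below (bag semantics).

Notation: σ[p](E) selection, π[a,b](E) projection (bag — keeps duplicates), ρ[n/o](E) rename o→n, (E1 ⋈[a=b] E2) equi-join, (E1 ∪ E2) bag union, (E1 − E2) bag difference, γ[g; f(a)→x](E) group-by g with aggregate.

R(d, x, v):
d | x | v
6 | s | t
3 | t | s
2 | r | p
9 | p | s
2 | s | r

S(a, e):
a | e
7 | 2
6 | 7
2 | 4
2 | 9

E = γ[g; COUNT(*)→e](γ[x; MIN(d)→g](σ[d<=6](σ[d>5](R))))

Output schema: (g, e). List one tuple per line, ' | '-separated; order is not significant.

Per-node cardinality:
  R → 5
  σ[d>5](R) → 2
  σ[d<=6](σ[d>5](R)) → 1
  γ[x; MIN(d)→g](σ[d<=6](σ[d>5](R))) → 1
  γ[g; COUNT(*)→e](γ[x; MIN(d)→g](σ[d<=6](σ[d>5](R)))) → 1

== RESULT ==
g | e
6 | 1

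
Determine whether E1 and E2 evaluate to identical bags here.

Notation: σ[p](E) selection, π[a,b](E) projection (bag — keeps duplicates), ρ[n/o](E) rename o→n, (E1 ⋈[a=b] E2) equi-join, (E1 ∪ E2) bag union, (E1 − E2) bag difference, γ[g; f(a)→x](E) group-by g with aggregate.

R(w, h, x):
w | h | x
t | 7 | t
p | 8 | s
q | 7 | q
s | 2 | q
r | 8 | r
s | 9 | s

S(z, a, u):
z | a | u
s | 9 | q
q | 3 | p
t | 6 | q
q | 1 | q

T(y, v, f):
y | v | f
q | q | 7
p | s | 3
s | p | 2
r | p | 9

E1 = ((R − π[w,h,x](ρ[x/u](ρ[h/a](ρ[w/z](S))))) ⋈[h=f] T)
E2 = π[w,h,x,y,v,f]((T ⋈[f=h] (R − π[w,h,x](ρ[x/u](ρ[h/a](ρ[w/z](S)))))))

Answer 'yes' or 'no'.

E1 subexpression sizes:
  R → 6
  S → 4
  ρ[w/z](S) → 4
  ρ[h/a](ρ[w/z](S)) → 4
  ρ[x/u](ρ[h/a](ρ[w/z](S))) → 4
  π[w,h,x](ρ[x/u](ρ[h/a](ρ[w/z](S)))) → 4
  (R − π[w,h,x](ρ[x/u](ρ[h/a](ρ[w/z](S))))) → 6
  T → 4
  ((R − π[w,h,x](ρ[x/u](ρ[h/a](ρ[w/z](S))))) ⋈[h=f] T) → 4
E2 subexpression sizes:
  T → 4
  R → 6
  S → 4
  ρ[w/z](S) → 4
  ρ[h/a](ρ[w/z](S)) → 4
  ρ[x/u](ρ[h/a](ρ[w/z](S))) → 4
  π[w,h,x](ρ[x/u](ρ[h/a](ρ[w/z](S)))) → 4
  (R − π[w,h,x](ρ[x/u](ρ[h/a](ρ[w/z](S))))) → 6
  (T ⋈[f=h] (R − π[w,h,x](ρ[x/u](ρ[h/a](ρ[w/z](S)))))) → 4
  π[w,h,x,y,v,f]((T ⋈[f=h] (R − π[w,h,x](ρ[x/u](ρ[h/a](ρ[w/z](S))))))) → 4

E1 and E2 produce the same multiset:
w | h | x | y | v | f
q | 7 | q | q | q | 7
s | 2 | q | s | p | 2
s | 9 | s | r | p | 9
t | 7 | t | q | q | 7

yes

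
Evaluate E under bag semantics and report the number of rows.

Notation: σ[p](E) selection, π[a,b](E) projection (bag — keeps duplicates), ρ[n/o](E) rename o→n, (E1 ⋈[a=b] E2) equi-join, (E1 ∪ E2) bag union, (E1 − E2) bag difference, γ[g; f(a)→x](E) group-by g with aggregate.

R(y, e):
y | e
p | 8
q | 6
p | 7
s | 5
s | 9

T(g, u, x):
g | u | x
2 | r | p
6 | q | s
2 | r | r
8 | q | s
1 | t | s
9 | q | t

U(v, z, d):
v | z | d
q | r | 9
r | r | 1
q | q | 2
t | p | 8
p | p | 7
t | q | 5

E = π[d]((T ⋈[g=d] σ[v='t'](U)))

Stepwise |·|:
  T → 6
  U → 6
  σ[v='t'](U) → 2
  (T ⋈[g=d] σ[v='t'](U)) → 1
  π[d]((T ⋈[g=d] σ[v='t'](U))) → 1

|E| = 1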